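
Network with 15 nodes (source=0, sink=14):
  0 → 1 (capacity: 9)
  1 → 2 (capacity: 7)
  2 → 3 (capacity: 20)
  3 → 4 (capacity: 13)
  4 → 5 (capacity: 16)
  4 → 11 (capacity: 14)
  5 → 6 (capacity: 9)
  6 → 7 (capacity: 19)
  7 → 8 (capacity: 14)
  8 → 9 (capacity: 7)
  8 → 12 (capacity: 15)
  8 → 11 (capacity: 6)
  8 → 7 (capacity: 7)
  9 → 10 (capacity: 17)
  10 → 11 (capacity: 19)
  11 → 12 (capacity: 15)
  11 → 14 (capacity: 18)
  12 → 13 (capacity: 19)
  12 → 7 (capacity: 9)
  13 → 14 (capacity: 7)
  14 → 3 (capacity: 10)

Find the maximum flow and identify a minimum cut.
Max flow = 7, Min cut edges: (1,2)

Maximum flow: 7
Minimum cut: (1,2)
Partition: S = [0, 1], T = [2, 3, 4, 5, 6, 7, 8, 9, 10, 11, 12, 13, 14]

Max-flow min-cut theorem verified: both equal 7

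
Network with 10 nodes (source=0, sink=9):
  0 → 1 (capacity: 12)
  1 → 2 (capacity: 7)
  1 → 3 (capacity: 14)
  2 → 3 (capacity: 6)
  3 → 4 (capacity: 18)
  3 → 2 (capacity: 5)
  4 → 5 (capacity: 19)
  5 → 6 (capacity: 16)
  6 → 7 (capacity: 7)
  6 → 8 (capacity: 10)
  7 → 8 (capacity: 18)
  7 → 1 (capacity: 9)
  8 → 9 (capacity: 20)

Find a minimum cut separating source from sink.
Min cut value = 12, edges: (0,1)

Min cut value: 12
Partition: S = [0], T = [1, 2, 3, 4, 5, 6, 7, 8, 9]
Cut edges: (0,1)

By max-flow min-cut theorem, max flow = min cut = 12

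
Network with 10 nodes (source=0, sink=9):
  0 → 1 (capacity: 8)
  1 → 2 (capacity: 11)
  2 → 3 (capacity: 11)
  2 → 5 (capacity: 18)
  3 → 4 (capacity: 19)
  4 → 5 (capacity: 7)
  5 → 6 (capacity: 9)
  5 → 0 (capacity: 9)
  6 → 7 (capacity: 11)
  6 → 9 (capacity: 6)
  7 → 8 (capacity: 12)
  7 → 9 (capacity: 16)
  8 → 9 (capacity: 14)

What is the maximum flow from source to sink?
Maximum flow = 8

Max flow: 8

Flow assignment:
  0 → 1: 8/8
  1 → 2: 8/11
  2 → 5: 8/18
  5 → 6: 8/9
  6 → 7: 2/11
  6 → 9: 6/6
  7 → 9: 2/16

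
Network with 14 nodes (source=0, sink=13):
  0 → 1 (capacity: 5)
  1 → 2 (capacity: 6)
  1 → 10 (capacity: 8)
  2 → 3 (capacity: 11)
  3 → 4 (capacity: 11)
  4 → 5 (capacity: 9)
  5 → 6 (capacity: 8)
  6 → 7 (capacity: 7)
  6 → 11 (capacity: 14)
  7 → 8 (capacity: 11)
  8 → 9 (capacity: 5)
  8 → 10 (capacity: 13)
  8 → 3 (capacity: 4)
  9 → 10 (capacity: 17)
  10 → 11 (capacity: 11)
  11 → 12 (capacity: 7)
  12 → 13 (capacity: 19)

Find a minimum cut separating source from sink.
Min cut value = 5, edges: (0,1)

Min cut value: 5
Partition: S = [0], T = [1, 2, 3, 4, 5, 6, 7, 8, 9, 10, 11, 12, 13]
Cut edges: (0,1)

By max-flow min-cut theorem, max flow = min cut = 5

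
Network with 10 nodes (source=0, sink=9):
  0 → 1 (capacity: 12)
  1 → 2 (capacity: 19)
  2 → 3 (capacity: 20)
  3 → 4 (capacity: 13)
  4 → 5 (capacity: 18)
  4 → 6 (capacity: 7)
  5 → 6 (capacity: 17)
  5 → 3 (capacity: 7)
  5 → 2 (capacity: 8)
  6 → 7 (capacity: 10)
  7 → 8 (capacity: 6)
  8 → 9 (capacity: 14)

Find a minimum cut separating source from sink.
Min cut value = 6, edges: (7,8)

Min cut value: 6
Partition: S = [0, 1, 2, 3, 4, 5, 6, 7], T = [8, 9]
Cut edges: (7,8)

By max-flow min-cut theorem, max flow = min cut = 6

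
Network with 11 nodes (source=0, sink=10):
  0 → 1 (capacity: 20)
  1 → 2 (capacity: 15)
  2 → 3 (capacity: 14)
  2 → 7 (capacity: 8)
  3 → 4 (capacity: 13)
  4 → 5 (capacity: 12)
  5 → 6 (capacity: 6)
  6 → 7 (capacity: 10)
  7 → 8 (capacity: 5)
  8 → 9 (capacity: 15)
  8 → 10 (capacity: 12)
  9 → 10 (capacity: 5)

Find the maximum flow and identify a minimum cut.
Max flow = 5, Min cut edges: (7,8)

Maximum flow: 5
Minimum cut: (7,8)
Partition: S = [0, 1, 2, 3, 4, 5, 6, 7], T = [8, 9, 10]

Max-flow min-cut theorem verified: both equal 5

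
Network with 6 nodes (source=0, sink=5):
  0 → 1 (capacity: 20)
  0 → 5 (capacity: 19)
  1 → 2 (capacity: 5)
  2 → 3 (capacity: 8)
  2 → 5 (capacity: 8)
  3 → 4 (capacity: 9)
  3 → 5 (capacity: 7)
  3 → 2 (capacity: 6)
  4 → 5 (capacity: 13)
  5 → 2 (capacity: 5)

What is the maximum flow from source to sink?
Maximum flow = 24

Max flow: 24

Flow assignment:
  0 → 1: 5/20
  0 → 5: 19/19
  1 → 2: 5/5
  2 → 5: 5/8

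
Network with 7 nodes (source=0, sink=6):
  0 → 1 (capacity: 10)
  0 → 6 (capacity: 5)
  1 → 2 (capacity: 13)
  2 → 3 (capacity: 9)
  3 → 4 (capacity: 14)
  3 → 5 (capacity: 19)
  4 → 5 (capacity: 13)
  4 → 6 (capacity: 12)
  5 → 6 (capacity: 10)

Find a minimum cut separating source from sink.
Min cut value = 14, edges: (0,6), (2,3)

Min cut value: 14
Partition: S = [0, 1, 2], T = [3, 4, 5, 6]
Cut edges: (0,6), (2,3)

By max-flow min-cut theorem, max flow = min cut = 14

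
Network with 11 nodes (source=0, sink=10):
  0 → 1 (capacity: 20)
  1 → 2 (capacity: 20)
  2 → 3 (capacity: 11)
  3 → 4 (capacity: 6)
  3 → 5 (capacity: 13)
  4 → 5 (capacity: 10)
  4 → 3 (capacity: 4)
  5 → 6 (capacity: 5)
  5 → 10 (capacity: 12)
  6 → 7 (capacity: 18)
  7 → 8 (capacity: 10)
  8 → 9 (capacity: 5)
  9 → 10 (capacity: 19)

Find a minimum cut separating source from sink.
Min cut value = 11, edges: (2,3)

Min cut value: 11
Partition: S = [0, 1, 2], T = [3, 4, 5, 6, 7, 8, 9, 10]
Cut edges: (2,3)

By max-flow min-cut theorem, max flow = min cut = 11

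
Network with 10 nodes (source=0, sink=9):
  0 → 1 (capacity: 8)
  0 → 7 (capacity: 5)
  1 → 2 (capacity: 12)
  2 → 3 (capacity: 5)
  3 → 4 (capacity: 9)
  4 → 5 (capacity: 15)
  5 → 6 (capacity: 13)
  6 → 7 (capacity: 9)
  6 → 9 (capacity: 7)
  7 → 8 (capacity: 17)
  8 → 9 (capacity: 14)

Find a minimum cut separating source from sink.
Min cut value = 10, edges: (0,7), (2,3)

Min cut value: 10
Partition: S = [0, 1, 2], T = [3, 4, 5, 6, 7, 8, 9]
Cut edges: (0,7), (2,3)

By max-flow min-cut theorem, max flow = min cut = 10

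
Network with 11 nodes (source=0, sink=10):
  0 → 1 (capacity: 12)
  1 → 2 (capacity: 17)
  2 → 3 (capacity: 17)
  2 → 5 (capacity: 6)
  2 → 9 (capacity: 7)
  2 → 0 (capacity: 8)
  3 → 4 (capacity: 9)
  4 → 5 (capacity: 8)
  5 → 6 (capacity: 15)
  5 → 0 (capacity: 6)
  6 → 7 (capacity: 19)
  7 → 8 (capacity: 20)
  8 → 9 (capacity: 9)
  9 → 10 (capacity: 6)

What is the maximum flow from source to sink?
Maximum flow = 6

Max flow: 6

Flow assignment:
  0 → 1: 12/12
  1 → 2: 12/17
  2 → 5: 5/6
  2 → 9: 1/7
  2 → 0: 6/8
  5 → 6: 5/15
  6 → 7: 5/19
  7 → 8: 5/20
  8 → 9: 5/9
  9 → 10: 6/6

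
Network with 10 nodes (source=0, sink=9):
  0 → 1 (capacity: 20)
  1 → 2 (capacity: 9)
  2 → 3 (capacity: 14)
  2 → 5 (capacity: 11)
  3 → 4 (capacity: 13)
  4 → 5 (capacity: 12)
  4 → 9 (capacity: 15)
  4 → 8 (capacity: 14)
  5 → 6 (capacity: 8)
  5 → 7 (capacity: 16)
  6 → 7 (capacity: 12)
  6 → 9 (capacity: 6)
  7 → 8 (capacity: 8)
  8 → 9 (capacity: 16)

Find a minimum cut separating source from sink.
Min cut value = 9, edges: (1,2)

Min cut value: 9
Partition: S = [0, 1], T = [2, 3, 4, 5, 6, 7, 8, 9]
Cut edges: (1,2)

By max-flow min-cut theorem, max flow = min cut = 9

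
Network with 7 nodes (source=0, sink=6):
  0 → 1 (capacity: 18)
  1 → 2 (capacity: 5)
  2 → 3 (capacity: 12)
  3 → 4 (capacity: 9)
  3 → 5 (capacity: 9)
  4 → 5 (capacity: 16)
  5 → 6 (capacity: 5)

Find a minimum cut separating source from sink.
Min cut value = 5, edges: (5,6)

Min cut value: 5
Partition: S = [0, 1, 2, 3, 4, 5], T = [6]
Cut edges: (5,6)

By max-flow min-cut theorem, max flow = min cut = 5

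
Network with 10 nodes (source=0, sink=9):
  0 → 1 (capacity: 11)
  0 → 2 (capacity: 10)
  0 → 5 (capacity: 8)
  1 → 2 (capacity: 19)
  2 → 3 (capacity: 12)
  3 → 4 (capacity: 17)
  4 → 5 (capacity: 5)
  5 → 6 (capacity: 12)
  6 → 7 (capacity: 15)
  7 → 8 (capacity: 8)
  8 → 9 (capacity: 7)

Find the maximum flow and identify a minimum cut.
Max flow = 7, Min cut edges: (8,9)

Maximum flow: 7
Minimum cut: (8,9)
Partition: S = [0, 1, 2, 3, 4, 5, 6, 7, 8], T = [9]

Max-flow min-cut theorem verified: both equal 7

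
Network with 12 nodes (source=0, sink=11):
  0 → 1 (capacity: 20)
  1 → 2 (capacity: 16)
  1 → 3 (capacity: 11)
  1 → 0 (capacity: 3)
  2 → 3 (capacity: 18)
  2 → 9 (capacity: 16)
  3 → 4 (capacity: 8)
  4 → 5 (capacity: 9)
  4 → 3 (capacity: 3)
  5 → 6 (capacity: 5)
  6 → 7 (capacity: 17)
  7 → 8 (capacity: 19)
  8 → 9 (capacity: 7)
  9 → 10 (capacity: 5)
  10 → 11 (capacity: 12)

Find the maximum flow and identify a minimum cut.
Max flow = 5, Min cut edges: (9,10)

Maximum flow: 5
Minimum cut: (9,10)
Partition: S = [0, 1, 2, 3, 4, 5, 6, 7, 8, 9], T = [10, 11]

Max-flow min-cut theorem verified: both equal 5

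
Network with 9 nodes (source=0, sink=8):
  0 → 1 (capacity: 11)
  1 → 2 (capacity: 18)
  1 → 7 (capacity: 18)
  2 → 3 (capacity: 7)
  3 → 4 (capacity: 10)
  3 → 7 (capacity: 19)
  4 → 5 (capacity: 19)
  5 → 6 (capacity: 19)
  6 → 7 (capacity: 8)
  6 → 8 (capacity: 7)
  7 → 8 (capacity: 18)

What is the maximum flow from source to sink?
Maximum flow = 11

Max flow: 11

Flow assignment:
  0 → 1: 11/11
  1 → 7: 11/18
  7 → 8: 11/18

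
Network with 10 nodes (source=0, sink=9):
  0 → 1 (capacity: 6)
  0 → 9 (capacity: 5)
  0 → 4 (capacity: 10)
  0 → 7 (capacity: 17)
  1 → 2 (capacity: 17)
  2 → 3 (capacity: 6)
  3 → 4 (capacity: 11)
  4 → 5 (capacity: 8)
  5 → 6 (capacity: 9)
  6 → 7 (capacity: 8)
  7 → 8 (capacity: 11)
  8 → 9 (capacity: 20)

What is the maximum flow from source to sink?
Maximum flow = 16

Max flow: 16

Flow assignment:
  0 → 1: 6/6
  0 → 9: 5/5
  0 → 4: 2/10
  0 → 7: 3/17
  1 → 2: 6/17
  2 → 3: 6/6
  3 → 4: 6/11
  4 → 5: 8/8
  5 → 6: 8/9
  6 → 7: 8/8
  7 → 8: 11/11
  8 → 9: 11/20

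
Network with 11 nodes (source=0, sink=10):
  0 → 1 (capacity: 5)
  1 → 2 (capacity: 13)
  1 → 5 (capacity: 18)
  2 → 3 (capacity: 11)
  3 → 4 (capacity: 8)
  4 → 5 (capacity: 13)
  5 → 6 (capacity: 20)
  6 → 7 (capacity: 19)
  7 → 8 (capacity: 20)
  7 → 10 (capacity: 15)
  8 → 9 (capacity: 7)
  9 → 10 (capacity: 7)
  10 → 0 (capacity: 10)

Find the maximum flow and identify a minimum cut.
Max flow = 5, Min cut edges: (0,1)

Maximum flow: 5
Minimum cut: (0,1)
Partition: S = [0], T = [1, 2, 3, 4, 5, 6, 7, 8, 9, 10]

Max-flow min-cut theorem verified: both equal 5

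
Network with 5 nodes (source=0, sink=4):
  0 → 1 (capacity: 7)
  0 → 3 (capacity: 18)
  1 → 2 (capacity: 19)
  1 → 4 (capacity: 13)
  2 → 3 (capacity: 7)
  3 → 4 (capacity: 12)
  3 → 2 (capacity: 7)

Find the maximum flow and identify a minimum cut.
Max flow = 19, Min cut edges: (0,1), (3,4)

Maximum flow: 19
Minimum cut: (0,1), (3,4)
Partition: S = [0, 2, 3], T = [1, 4]

Max-flow min-cut theorem verified: both equal 19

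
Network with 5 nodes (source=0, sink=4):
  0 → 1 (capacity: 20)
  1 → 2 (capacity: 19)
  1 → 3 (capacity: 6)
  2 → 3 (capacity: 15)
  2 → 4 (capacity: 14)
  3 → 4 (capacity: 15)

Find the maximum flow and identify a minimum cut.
Max flow = 20, Min cut edges: (0,1)

Maximum flow: 20
Minimum cut: (0,1)
Partition: S = [0], T = [1, 2, 3, 4]

Max-flow min-cut theorem verified: both equal 20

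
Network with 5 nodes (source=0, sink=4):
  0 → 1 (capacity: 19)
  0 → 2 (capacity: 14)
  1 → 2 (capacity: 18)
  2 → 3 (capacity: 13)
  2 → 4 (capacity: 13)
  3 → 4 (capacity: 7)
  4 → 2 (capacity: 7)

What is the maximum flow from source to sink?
Maximum flow = 20

Max flow: 20

Flow assignment:
  0 → 1: 18/19
  0 → 2: 2/14
  1 → 2: 18/18
  2 → 3: 7/13
  2 → 4: 13/13
  3 → 4: 7/7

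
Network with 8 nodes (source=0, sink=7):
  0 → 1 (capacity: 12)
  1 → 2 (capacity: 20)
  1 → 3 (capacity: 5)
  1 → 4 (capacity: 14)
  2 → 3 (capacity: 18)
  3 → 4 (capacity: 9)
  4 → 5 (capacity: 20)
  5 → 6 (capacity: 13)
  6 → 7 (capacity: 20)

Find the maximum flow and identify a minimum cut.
Max flow = 12, Min cut edges: (0,1)

Maximum flow: 12
Minimum cut: (0,1)
Partition: S = [0], T = [1, 2, 3, 4, 5, 6, 7]

Max-flow min-cut theorem verified: both equal 12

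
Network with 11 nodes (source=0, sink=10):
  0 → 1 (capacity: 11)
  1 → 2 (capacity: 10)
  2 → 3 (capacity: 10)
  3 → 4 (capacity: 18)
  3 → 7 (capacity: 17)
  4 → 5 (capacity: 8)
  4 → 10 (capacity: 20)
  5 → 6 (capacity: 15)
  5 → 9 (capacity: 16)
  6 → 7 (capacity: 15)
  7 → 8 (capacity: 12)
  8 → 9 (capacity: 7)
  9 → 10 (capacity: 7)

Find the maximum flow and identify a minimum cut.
Max flow = 10, Min cut edges: (2,3)

Maximum flow: 10
Minimum cut: (2,3)
Partition: S = [0, 1, 2], T = [3, 4, 5, 6, 7, 8, 9, 10]

Max-flow min-cut theorem verified: both equal 10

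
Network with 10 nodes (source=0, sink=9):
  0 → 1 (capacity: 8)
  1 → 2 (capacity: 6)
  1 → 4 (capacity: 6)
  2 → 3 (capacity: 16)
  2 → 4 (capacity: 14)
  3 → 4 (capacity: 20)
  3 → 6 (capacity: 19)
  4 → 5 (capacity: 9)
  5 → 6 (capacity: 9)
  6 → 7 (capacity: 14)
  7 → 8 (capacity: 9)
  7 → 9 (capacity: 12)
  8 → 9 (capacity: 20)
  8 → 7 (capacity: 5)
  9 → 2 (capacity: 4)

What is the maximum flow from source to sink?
Maximum flow = 8

Max flow: 8

Flow assignment:
  0 → 1: 8/8
  1 → 2: 6/6
  1 → 4: 2/6
  2 → 3: 6/16
  3 → 6: 6/19
  4 → 5: 2/9
  5 → 6: 2/9
  6 → 7: 8/14
  7 → 9: 8/12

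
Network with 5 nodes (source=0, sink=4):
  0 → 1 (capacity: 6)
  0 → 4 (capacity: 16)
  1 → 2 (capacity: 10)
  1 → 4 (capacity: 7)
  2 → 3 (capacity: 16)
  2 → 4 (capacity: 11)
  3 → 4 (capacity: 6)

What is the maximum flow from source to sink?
Maximum flow = 22

Max flow: 22

Flow assignment:
  0 → 1: 6/6
  0 → 4: 16/16
  1 → 4: 6/7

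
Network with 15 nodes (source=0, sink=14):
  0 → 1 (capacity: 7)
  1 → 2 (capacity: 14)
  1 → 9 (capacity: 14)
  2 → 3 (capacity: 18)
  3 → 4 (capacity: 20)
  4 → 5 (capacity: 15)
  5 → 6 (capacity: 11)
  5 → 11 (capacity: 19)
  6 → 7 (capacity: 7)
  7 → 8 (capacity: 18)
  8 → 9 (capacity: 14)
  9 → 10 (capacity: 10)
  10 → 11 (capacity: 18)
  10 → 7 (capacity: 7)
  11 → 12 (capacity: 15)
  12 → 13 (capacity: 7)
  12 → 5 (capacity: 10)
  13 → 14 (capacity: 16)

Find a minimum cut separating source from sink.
Min cut value = 7, edges: (12,13)

Min cut value: 7
Partition: S = [0, 1, 2, 3, 4, 5, 6, 7, 8, 9, 10, 11, 12], T = [13, 14]
Cut edges: (12,13)

By max-flow min-cut theorem, max flow = min cut = 7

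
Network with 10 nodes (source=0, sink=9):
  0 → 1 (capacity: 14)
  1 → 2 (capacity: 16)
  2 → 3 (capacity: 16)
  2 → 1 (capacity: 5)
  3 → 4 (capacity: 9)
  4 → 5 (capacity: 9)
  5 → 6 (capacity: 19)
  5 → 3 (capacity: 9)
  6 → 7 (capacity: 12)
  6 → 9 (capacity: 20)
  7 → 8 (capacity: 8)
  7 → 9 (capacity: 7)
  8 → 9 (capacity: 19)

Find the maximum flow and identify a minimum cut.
Max flow = 9, Min cut edges: (4,5)

Maximum flow: 9
Minimum cut: (4,5)
Partition: S = [0, 1, 2, 3, 4], T = [5, 6, 7, 8, 9]

Max-flow min-cut theorem verified: both equal 9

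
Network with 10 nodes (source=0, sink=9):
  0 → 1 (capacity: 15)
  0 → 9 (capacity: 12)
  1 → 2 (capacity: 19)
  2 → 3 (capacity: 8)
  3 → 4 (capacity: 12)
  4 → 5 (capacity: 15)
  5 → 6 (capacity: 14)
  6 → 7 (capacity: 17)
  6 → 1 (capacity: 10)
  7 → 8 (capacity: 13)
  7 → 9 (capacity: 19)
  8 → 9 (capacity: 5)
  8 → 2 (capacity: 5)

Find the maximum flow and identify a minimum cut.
Max flow = 20, Min cut edges: (0,9), (2,3)

Maximum flow: 20
Minimum cut: (0,9), (2,3)
Partition: S = [0, 1, 2], T = [3, 4, 5, 6, 7, 8, 9]

Max-flow min-cut theorem verified: both equal 20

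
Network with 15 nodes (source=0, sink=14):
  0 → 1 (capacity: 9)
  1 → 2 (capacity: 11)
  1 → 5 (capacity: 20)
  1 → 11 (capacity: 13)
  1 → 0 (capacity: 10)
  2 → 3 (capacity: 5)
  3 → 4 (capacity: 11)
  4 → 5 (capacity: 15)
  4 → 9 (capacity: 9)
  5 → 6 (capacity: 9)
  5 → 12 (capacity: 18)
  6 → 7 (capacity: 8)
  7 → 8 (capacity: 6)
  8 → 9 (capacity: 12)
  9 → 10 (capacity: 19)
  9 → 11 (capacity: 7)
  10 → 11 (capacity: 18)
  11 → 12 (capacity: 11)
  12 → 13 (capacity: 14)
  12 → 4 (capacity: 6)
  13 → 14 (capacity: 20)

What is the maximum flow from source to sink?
Maximum flow = 9

Max flow: 9

Flow assignment:
  0 → 1: 9/9
  1 → 5: 9/20
  5 → 12: 9/18
  12 → 13: 9/14
  13 → 14: 9/20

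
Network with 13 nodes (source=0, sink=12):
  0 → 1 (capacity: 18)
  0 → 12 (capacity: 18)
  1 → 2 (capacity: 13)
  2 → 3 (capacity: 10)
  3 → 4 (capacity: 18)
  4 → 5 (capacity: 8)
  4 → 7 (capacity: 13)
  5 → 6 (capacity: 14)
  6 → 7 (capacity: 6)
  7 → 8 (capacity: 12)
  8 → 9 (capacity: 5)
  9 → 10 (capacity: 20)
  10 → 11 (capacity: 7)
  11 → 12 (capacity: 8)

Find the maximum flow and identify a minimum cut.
Max flow = 23, Min cut edges: (0,12), (8,9)

Maximum flow: 23
Minimum cut: (0,12), (8,9)
Partition: S = [0, 1, 2, 3, 4, 5, 6, 7, 8], T = [9, 10, 11, 12]

Max-flow min-cut theorem verified: both equal 23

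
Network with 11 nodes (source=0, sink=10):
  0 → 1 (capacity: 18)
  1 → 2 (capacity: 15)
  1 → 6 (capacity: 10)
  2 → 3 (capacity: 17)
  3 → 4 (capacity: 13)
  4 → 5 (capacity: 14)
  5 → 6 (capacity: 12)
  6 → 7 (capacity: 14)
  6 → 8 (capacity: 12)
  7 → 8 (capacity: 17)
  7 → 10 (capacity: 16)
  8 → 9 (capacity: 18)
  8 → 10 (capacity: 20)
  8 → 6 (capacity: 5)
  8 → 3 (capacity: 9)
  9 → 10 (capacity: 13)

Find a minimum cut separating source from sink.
Min cut value = 18, edges: (0,1)

Min cut value: 18
Partition: S = [0], T = [1, 2, 3, 4, 5, 6, 7, 8, 9, 10]
Cut edges: (0,1)

By max-flow min-cut theorem, max flow = min cut = 18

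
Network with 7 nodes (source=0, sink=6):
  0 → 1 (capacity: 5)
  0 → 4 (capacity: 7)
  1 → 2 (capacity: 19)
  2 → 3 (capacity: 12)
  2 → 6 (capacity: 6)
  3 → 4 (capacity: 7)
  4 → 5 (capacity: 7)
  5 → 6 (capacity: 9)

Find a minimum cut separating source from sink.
Min cut value = 12, edges: (0,1), (4,5)

Min cut value: 12
Partition: S = [0, 3, 4], T = [1, 2, 5, 6]
Cut edges: (0,1), (4,5)

By max-flow min-cut theorem, max flow = min cut = 12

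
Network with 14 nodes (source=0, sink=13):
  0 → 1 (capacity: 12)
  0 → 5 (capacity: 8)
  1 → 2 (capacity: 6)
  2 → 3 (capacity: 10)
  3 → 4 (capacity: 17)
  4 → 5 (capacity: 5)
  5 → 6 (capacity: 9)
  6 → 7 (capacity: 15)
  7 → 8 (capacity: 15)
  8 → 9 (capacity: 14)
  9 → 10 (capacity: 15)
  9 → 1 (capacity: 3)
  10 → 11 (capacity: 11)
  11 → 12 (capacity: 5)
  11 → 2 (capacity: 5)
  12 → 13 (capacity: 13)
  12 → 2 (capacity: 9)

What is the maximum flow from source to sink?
Maximum flow = 5

Max flow: 5

Flow assignment:
  0 → 1: 2/12
  0 → 5: 3/8
  1 → 2: 5/6
  2 → 3: 5/10
  3 → 4: 5/17
  4 → 5: 5/5
  5 → 6: 8/9
  6 → 7: 8/15
  7 → 8: 8/15
  8 → 9: 8/14
  9 → 10: 5/15
  9 → 1: 3/3
  10 → 11: 5/11
  11 → 12: 5/5
  12 → 13: 5/13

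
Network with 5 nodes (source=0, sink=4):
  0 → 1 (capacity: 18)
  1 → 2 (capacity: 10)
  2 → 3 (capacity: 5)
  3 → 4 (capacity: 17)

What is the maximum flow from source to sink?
Maximum flow = 5

Max flow: 5

Flow assignment:
  0 → 1: 5/18
  1 → 2: 5/10
  2 → 3: 5/5
  3 → 4: 5/17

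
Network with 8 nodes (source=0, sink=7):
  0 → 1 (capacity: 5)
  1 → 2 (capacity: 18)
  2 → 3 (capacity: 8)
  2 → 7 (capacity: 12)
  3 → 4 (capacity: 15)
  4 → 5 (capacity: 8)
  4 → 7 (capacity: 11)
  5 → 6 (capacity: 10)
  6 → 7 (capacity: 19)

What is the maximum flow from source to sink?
Maximum flow = 5

Max flow: 5

Flow assignment:
  0 → 1: 5/5
  1 → 2: 5/18
  2 → 7: 5/12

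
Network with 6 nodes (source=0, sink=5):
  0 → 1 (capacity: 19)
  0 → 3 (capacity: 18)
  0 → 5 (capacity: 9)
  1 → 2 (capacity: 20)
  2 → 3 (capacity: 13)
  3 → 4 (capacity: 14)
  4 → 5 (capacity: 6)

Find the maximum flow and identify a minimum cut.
Max flow = 15, Min cut edges: (0,5), (4,5)

Maximum flow: 15
Minimum cut: (0,5), (4,5)
Partition: S = [0, 1, 2, 3, 4], T = [5]

Max-flow min-cut theorem verified: both equal 15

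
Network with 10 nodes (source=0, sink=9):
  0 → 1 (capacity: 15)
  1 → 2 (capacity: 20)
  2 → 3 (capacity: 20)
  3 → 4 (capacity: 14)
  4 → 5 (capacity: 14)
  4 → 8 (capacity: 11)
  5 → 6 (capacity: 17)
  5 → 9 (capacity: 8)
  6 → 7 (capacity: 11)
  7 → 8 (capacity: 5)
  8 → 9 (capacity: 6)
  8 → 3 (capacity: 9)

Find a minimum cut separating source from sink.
Min cut value = 14, edges: (5,9), (8,9)

Min cut value: 14
Partition: S = [0, 1, 2, 3, 4, 5, 6, 7, 8], T = [9]
Cut edges: (5,9), (8,9)

By max-flow min-cut theorem, max flow = min cut = 14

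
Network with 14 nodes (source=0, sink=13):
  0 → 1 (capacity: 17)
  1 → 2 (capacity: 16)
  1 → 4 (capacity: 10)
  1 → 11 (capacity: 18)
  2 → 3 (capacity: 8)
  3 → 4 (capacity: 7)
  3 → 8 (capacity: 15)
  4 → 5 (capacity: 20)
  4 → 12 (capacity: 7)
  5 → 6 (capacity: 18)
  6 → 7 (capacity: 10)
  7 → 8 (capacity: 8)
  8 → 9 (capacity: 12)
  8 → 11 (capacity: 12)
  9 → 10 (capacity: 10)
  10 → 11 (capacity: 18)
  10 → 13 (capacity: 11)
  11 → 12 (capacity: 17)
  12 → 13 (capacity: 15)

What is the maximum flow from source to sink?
Maximum flow = 17

Max flow: 17

Flow assignment:
  0 → 1: 17/17
  1 → 2: 2/16
  1 → 4: 7/10
  1 → 11: 8/18
  2 → 3: 2/8
  3 → 8: 2/15
  4 → 12: 7/7
  8 → 9: 2/12
  9 → 10: 2/10
  10 → 13: 2/11
  11 → 12: 8/17
  12 → 13: 15/15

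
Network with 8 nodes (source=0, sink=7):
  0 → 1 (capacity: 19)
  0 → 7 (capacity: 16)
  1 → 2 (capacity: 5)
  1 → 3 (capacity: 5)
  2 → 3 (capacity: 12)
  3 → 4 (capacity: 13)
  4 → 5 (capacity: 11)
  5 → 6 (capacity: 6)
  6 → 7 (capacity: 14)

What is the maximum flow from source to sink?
Maximum flow = 22

Max flow: 22

Flow assignment:
  0 → 1: 6/19
  0 → 7: 16/16
  1 → 2: 5/5
  1 → 3: 1/5
  2 → 3: 5/12
  3 → 4: 6/13
  4 → 5: 6/11
  5 → 6: 6/6
  6 → 7: 6/14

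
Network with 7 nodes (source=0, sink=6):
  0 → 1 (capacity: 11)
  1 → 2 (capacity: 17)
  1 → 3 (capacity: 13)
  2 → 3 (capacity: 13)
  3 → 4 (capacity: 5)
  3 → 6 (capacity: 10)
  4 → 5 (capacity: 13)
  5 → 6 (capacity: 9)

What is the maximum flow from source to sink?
Maximum flow = 11

Max flow: 11

Flow assignment:
  0 → 1: 11/11
  1 → 3: 11/13
  3 → 4: 1/5
  3 → 6: 10/10
  4 → 5: 1/13
  5 → 6: 1/9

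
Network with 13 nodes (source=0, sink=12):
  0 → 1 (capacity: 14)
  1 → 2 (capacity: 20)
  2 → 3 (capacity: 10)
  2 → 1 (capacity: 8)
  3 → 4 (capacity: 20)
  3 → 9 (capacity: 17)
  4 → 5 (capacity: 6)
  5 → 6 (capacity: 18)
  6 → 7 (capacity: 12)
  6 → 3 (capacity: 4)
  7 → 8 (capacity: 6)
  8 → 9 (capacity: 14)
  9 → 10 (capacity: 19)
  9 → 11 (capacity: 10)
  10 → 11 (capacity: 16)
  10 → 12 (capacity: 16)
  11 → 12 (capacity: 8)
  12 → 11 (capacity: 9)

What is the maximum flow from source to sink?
Maximum flow = 10

Max flow: 10

Flow assignment:
  0 → 1: 10/14
  1 → 2: 10/20
  2 → 3: 10/10
  3 → 9: 10/17
  9 → 10: 10/19
  10 → 12: 10/16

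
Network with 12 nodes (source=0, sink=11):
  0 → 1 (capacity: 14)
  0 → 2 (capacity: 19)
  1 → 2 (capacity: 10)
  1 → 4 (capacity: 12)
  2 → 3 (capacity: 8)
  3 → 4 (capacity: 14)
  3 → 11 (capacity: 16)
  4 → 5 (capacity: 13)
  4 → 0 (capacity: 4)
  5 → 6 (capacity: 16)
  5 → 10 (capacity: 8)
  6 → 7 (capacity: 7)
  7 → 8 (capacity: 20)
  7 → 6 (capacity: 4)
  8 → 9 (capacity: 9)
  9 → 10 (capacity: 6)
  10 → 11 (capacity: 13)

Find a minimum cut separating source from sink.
Min cut value = 20, edges: (1,4), (2,3)

Min cut value: 20
Partition: S = [0, 1, 2], T = [3, 4, 5, 6, 7, 8, 9, 10, 11]
Cut edges: (1,4), (2,3)

By max-flow min-cut theorem, max flow = min cut = 20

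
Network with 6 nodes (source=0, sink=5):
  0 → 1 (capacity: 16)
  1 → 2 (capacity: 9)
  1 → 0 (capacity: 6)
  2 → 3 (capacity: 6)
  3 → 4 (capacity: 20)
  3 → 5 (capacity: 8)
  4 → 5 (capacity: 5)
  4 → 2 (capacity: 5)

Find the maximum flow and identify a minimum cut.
Max flow = 6, Min cut edges: (2,3)

Maximum flow: 6
Minimum cut: (2,3)
Partition: S = [0, 1, 2], T = [3, 4, 5]

Max-flow min-cut theorem verified: both equal 6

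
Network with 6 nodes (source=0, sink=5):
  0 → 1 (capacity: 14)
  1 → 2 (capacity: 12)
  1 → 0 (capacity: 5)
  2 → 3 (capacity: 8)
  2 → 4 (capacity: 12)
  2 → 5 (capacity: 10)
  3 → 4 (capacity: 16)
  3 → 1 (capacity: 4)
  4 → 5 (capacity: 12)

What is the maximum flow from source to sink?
Maximum flow = 12

Max flow: 12

Flow assignment:
  0 → 1: 12/14
  1 → 2: 12/12
  2 → 4: 2/12
  2 → 5: 10/10
  4 → 5: 2/12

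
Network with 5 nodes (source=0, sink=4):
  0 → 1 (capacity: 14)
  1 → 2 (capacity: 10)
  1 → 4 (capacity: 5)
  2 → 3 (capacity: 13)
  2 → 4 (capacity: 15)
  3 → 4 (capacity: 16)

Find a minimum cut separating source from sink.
Min cut value = 14, edges: (0,1)

Min cut value: 14
Partition: S = [0], T = [1, 2, 3, 4]
Cut edges: (0,1)

By max-flow min-cut theorem, max flow = min cut = 14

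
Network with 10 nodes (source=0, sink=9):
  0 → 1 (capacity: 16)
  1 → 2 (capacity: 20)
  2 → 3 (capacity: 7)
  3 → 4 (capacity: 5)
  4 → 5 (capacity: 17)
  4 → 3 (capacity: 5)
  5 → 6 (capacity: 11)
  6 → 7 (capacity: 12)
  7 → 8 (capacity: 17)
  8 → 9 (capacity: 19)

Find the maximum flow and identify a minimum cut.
Max flow = 5, Min cut edges: (3,4)

Maximum flow: 5
Minimum cut: (3,4)
Partition: S = [0, 1, 2, 3], T = [4, 5, 6, 7, 8, 9]

Max-flow min-cut theorem verified: both equal 5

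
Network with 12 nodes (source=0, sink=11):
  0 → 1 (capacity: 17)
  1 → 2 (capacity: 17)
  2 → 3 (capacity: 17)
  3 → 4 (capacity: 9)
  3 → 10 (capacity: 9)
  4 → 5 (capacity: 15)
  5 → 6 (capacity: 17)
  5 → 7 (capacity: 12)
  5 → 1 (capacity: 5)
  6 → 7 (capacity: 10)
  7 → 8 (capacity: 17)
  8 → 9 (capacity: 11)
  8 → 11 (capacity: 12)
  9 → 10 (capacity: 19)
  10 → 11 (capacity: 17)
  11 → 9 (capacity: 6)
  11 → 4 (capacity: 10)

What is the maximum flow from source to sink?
Maximum flow = 17

Max flow: 17

Flow assignment:
  0 → 1: 17/17
  1 → 2: 17/17
  2 → 3: 17/17
  3 → 4: 8/9
  3 → 10: 9/9
  4 → 5: 8/15
  5 → 7: 8/12
  7 → 8: 8/17
  8 → 11: 8/12
  10 → 11: 9/17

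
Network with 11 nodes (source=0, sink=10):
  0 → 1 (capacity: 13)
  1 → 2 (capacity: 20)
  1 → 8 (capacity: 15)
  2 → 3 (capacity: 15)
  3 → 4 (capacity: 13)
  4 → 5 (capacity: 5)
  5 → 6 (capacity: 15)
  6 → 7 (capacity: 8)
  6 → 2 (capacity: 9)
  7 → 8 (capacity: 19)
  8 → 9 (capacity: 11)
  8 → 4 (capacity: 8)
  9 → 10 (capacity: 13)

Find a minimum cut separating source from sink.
Min cut value = 11, edges: (8,9)

Min cut value: 11
Partition: S = [0, 1, 2, 3, 4, 5, 6, 7, 8], T = [9, 10]
Cut edges: (8,9)

By max-flow min-cut theorem, max flow = min cut = 11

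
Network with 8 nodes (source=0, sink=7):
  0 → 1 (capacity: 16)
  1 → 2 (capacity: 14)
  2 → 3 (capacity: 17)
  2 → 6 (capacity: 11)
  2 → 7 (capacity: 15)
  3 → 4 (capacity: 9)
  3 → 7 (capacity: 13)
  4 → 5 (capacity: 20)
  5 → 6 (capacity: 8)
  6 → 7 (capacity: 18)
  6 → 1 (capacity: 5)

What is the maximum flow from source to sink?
Maximum flow = 14

Max flow: 14

Flow assignment:
  0 → 1: 14/16
  1 → 2: 14/14
  2 → 7: 14/15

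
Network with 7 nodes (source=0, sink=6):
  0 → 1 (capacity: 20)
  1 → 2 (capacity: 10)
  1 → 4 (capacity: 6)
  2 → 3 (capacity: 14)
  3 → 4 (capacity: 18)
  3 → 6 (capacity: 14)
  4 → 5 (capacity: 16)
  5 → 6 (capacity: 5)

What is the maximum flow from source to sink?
Maximum flow = 15

Max flow: 15

Flow assignment:
  0 → 1: 15/20
  1 → 2: 10/10
  1 → 4: 5/6
  2 → 3: 10/14
  3 → 6: 10/14
  4 → 5: 5/16
  5 → 6: 5/5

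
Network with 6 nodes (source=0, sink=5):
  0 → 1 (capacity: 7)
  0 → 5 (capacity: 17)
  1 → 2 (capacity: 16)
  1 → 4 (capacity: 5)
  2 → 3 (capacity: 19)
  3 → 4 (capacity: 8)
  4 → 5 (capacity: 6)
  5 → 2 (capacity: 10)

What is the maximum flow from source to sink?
Maximum flow = 23

Max flow: 23

Flow assignment:
  0 → 1: 6/7
  0 → 5: 17/17
  1 → 2: 2/16
  1 → 4: 4/5
  2 → 3: 2/19
  3 → 4: 2/8
  4 → 5: 6/6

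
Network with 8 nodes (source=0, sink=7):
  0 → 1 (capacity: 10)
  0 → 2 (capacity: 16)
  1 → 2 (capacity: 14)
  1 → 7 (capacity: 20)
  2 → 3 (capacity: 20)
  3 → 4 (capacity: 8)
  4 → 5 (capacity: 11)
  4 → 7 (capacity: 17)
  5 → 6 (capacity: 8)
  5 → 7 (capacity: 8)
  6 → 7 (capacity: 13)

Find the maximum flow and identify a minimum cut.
Max flow = 18, Min cut edges: (0,1), (3,4)

Maximum flow: 18
Minimum cut: (0,1), (3,4)
Partition: S = [0, 2, 3], T = [1, 4, 5, 6, 7]

Max-flow min-cut theorem verified: both equal 18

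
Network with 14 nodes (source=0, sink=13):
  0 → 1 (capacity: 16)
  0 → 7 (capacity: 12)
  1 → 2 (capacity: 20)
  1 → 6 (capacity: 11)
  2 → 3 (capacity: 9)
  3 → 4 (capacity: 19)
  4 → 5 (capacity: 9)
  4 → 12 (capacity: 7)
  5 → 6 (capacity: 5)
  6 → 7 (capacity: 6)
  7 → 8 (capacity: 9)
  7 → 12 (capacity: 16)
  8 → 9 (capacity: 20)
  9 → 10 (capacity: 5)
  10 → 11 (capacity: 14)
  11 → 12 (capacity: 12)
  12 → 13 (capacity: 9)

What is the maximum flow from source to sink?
Maximum flow = 9

Max flow: 9

Flow assignment:
  0 → 1: 9/16
  1 → 2: 9/20
  2 → 3: 9/9
  3 → 4: 9/19
  4 → 5: 2/9
  4 → 12: 7/7
  5 → 6: 2/5
  6 → 7: 2/6
  7 → 8: 2/9
  8 → 9: 2/20
  9 → 10: 2/5
  10 → 11: 2/14
  11 → 12: 2/12
  12 → 13: 9/9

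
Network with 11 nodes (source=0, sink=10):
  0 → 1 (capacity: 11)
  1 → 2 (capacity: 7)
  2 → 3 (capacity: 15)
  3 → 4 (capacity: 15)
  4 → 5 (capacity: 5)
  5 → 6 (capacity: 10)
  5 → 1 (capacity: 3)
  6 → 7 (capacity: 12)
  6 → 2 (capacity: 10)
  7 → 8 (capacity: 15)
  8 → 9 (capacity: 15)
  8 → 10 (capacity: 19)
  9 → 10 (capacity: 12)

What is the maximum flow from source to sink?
Maximum flow = 5

Max flow: 5

Flow assignment:
  0 → 1: 5/11
  1 → 2: 5/7
  2 → 3: 5/15
  3 → 4: 5/15
  4 → 5: 5/5
  5 → 6: 5/10
  6 → 7: 5/12
  7 → 8: 5/15
  8 → 10: 5/19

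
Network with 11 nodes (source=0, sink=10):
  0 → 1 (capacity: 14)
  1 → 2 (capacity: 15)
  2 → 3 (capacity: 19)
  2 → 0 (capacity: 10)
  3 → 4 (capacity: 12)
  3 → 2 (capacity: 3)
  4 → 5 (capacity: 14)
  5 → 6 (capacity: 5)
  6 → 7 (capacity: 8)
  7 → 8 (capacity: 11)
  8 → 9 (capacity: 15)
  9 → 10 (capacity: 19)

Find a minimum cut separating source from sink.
Min cut value = 5, edges: (5,6)

Min cut value: 5
Partition: S = [0, 1, 2, 3, 4, 5], T = [6, 7, 8, 9, 10]
Cut edges: (5,6)

By max-flow min-cut theorem, max flow = min cut = 5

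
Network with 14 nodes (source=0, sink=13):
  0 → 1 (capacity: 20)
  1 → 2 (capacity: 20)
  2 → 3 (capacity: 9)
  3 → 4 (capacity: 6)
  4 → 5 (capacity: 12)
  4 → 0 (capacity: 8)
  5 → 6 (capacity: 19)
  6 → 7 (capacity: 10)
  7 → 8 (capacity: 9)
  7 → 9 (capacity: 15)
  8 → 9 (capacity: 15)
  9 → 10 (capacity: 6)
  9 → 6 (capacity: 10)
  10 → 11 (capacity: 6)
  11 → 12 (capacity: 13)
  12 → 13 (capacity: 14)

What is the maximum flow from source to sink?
Maximum flow = 6

Max flow: 6

Flow assignment:
  0 → 1: 6/20
  1 → 2: 6/20
  2 → 3: 6/9
  3 → 4: 6/6
  4 → 5: 6/12
  5 → 6: 6/19
  6 → 7: 6/10
  7 → 9: 6/15
  9 → 10: 6/6
  10 → 11: 6/6
  11 → 12: 6/13
  12 → 13: 6/14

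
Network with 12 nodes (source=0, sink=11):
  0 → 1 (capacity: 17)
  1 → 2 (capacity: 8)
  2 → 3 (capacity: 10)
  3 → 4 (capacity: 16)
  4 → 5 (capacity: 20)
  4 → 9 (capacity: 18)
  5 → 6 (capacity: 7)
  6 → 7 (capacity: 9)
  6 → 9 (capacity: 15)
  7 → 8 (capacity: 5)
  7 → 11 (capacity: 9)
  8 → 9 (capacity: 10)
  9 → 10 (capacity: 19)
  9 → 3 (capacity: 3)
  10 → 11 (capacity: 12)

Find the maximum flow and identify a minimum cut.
Max flow = 8, Min cut edges: (1,2)

Maximum flow: 8
Minimum cut: (1,2)
Partition: S = [0, 1], T = [2, 3, 4, 5, 6, 7, 8, 9, 10, 11]

Max-flow min-cut theorem verified: both equal 8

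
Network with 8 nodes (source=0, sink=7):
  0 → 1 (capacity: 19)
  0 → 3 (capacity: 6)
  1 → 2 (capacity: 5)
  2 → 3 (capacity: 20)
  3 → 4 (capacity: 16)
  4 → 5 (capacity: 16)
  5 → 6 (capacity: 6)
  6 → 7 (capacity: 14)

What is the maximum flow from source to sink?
Maximum flow = 6

Max flow: 6

Flow assignment:
  0 → 1: 5/19
  0 → 3: 1/6
  1 → 2: 5/5
  2 → 3: 5/20
  3 → 4: 6/16
  4 → 5: 6/16
  5 → 6: 6/6
  6 → 7: 6/14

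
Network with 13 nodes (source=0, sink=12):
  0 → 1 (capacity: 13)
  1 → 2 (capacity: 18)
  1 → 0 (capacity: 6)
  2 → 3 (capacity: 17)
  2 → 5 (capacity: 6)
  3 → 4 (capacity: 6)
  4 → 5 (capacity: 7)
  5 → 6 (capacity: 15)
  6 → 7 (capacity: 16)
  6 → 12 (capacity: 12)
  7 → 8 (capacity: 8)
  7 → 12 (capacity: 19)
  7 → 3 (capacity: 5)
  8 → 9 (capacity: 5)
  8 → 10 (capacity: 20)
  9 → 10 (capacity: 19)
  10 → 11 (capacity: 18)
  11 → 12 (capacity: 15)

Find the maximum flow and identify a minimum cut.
Max flow = 12, Min cut edges: (2,5), (3,4)

Maximum flow: 12
Minimum cut: (2,5), (3,4)
Partition: S = [0, 1, 2, 3], T = [4, 5, 6, 7, 8, 9, 10, 11, 12]

Max-flow min-cut theorem verified: both equal 12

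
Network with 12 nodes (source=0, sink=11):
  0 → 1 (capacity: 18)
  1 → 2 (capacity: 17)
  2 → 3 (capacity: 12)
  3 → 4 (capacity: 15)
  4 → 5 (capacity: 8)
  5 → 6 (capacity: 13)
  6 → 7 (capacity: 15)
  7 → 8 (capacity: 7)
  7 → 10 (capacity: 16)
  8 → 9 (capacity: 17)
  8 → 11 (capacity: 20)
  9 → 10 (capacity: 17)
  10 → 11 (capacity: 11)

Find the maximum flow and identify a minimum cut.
Max flow = 8, Min cut edges: (4,5)

Maximum flow: 8
Minimum cut: (4,5)
Partition: S = [0, 1, 2, 3, 4], T = [5, 6, 7, 8, 9, 10, 11]

Max-flow min-cut theorem verified: both equal 8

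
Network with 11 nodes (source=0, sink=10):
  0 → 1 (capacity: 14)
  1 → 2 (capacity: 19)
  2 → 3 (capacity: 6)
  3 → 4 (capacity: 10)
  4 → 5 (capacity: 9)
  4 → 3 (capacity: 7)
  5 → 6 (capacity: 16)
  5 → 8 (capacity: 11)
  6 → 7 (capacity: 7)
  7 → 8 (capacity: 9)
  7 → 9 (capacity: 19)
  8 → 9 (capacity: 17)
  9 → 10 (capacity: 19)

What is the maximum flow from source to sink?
Maximum flow = 6

Max flow: 6

Flow assignment:
  0 → 1: 6/14
  1 → 2: 6/19
  2 → 3: 6/6
  3 → 4: 6/10
  4 → 5: 6/9
  5 → 8: 6/11
  8 → 9: 6/17
  9 → 10: 6/19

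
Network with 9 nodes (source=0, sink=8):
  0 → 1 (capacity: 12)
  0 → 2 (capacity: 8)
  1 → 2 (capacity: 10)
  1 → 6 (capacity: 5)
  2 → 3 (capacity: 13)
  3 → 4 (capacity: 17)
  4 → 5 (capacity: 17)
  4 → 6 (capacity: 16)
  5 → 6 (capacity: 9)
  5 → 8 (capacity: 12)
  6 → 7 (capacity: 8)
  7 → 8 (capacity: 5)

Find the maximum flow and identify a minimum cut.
Max flow = 17, Min cut edges: (5,8), (7,8)

Maximum flow: 17
Minimum cut: (5,8), (7,8)
Partition: S = [0, 1, 2, 3, 4, 5, 6, 7], T = [8]

Max-flow min-cut theorem verified: both equal 17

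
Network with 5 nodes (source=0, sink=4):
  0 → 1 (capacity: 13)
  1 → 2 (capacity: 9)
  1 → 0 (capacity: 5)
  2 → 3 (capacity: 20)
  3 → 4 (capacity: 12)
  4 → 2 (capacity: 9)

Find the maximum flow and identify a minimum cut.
Max flow = 9, Min cut edges: (1,2)

Maximum flow: 9
Minimum cut: (1,2)
Partition: S = [0, 1], T = [2, 3, 4]

Max-flow min-cut theorem verified: both equal 9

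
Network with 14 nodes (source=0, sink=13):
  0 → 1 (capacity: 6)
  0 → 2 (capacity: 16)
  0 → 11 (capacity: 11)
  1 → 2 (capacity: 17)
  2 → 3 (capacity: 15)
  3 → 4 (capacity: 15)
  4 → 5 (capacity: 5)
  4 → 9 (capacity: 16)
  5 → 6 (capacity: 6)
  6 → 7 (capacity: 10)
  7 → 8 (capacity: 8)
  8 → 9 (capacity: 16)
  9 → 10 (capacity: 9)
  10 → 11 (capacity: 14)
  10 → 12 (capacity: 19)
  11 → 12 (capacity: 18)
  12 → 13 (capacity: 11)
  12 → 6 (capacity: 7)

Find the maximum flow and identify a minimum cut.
Max flow = 11, Min cut edges: (12,13)

Maximum flow: 11
Minimum cut: (12,13)
Partition: S = [0, 1, 2, 3, 4, 5, 6, 7, 8, 9, 10, 11, 12], T = [13]

Max-flow min-cut theorem verified: both equal 11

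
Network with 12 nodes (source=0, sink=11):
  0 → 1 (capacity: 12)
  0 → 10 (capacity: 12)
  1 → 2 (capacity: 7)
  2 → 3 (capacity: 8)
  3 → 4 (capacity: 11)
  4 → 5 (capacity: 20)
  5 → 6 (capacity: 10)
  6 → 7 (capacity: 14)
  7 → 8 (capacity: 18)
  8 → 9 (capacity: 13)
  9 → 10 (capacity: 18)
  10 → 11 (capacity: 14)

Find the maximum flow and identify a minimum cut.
Max flow = 14, Min cut edges: (10,11)

Maximum flow: 14
Minimum cut: (10,11)
Partition: S = [0, 1, 2, 3, 4, 5, 6, 7, 8, 9, 10], T = [11]

Max-flow min-cut theorem verified: both equal 14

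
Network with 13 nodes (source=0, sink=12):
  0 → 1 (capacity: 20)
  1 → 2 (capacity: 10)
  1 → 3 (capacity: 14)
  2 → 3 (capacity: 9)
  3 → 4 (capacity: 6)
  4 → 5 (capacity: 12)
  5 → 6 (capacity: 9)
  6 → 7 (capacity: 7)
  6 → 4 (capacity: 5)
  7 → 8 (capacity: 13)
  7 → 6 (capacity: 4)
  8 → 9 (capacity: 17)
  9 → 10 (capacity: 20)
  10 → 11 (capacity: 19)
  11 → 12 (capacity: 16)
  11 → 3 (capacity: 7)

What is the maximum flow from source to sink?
Maximum flow = 6

Max flow: 6

Flow assignment:
  0 → 1: 6/20
  1 → 3: 6/14
  3 → 4: 6/6
  4 → 5: 6/12
  5 → 6: 6/9
  6 → 7: 6/7
  7 → 8: 6/13
  8 → 9: 6/17
  9 → 10: 6/20
  10 → 11: 6/19
  11 → 12: 6/16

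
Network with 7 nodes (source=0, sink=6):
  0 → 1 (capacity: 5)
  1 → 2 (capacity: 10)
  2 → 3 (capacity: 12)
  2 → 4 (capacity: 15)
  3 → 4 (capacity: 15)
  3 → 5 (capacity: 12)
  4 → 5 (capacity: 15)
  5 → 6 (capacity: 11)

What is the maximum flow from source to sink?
Maximum flow = 5

Max flow: 5

Flow assignment:
  0 → 1: 5/5
  1 → 2: 5/10
  2 → 3: 5/12
  3 → 5: 5/12
  5 → 6: 5/11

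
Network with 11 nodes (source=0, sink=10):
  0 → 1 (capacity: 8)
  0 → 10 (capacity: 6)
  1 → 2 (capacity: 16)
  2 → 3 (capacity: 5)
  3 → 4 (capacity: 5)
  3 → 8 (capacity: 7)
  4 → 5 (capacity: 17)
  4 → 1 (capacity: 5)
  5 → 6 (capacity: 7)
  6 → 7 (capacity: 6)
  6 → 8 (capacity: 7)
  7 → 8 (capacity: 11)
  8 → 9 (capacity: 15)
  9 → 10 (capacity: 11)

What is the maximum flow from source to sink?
Maximum flow = 11

Max flow: 11

Flow assignment:
  0 → 1: 5/8
  0 → 10: 6/6
  1 → 2: 5/16
  2 → 3: 5/5
  3 → 8: 5/7
  8 → 9: 5/15
  9 → 10: 5/11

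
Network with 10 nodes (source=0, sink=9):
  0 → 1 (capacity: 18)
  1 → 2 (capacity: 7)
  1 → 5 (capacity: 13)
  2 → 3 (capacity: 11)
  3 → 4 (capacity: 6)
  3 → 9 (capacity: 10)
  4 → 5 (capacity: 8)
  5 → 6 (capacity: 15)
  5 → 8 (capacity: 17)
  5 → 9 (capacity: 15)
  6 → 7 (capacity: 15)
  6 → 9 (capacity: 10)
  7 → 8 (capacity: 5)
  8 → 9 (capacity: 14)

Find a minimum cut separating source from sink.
Min cut value = 18, edges: (0,1)

Min cut value: 18
Partition: S = [0], T = [1, 2, 3, 4, 5, 6, 7, 8, 9]
Cut edges: (0,1)

By max-flow min-cut theorem, max flow = min cut = 18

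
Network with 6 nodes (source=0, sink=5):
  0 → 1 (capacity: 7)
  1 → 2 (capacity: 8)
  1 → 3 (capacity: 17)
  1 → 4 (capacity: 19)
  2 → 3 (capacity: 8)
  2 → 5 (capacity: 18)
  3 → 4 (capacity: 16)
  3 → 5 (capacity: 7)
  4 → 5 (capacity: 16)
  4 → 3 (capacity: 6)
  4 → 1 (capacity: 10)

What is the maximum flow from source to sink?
Maximum flow = 7

Max flow: 7

Flow assignment:
  0 → 1: 7/7
  1 → 2: 7/8
  2 → 5: 7/18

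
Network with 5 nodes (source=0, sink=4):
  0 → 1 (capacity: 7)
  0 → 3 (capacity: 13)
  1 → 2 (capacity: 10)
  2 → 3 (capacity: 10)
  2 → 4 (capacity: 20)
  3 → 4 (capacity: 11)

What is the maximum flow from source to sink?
Maximum flow = 18

Max flow: 18

Flow assignment:
  0 → 1: 7/7
  0 → 3: 11/13
  1 → 2: 7/10
  2 → 4: 7/20
  3 → 4: 11/11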